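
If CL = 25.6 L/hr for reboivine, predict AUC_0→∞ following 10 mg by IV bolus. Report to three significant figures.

AUC_0→∞ = Dose_iv / CL
        = 10 / 25.6 = 0.390625 mg/L·hr

AUC = 0.391 mg/L·hr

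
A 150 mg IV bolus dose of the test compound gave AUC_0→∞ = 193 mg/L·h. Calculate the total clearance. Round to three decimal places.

CL = Dose_iv / AUC_0→∞
   = 150 / 193 = 0.777202 L/h

CL = 0.777 L/h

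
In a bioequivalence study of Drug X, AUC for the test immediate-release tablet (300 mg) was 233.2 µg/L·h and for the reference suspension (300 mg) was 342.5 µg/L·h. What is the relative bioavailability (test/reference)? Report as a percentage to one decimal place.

F_rel = (AUC_test/D_test) / (AUC_ref/D_ref)
      = (233.2/300) / (342.5/300)
      = 0.777333 / 1.14167 = 0.6809 = 68.09%

F_rel = 68.1%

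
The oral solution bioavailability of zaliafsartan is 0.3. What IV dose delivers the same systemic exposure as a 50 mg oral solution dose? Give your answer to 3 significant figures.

Systemic exposure from an extravascular dose = F × D_ev, so the equivalent IV dose is F × D_ev.
D_iv = F × D_ev = 0.3 × 50 = 15 mg

D_iv = 15.0 mg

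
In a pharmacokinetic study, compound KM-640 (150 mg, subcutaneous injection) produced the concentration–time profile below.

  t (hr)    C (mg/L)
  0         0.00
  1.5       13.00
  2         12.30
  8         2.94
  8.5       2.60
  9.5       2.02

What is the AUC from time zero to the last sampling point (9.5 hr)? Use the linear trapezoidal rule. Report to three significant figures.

Trapezoidal AUC_0→9.5:
  [0→1.5]: (0.00+13.00)/2 × 1.5 = 9.75
  [1.5→2]: (13.00+12.30)/2 × 0.5 = 6.325
  [2→8]: (12.30+2.94)/2 × 6 = 45.72
  [8→8.5]: (2.94+2.60)/2 × 0.5 = 1.385
  [8.5→9.5]: (2.60+2.02)/2 × 1 = 2.31
  Sum = 65.49 mg/L·hr

AUC = 65.5 mg/L·hr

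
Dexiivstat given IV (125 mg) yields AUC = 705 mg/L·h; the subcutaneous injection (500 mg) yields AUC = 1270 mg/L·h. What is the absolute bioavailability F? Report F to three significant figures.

F = 0.450

F = (AUC_ev / D_ev) / (AUC_iv / D_iv)
  = (1270/500) / (705/125)
  = 2.54 / 5.64 = 0.4504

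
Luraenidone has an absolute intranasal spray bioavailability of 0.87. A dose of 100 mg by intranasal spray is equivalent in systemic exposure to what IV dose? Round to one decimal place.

Systemic exposure from an extravascular dose = F × D_ev, so the equivalent IV dose is F × D_ev.
D_iv = F × D_ev = 0.87 × 100 = 87 mg

D_iv = 87.0 mg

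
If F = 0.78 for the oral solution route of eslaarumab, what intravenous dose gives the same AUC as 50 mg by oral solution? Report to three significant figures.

Systemic exposure from an extravascular dose = F × D_ev, so the equivalent IV dose is F × D_ev.
D_iv = F × D_ev = 0.78 × 50 = 39 mg

D_iv = 39.0 mg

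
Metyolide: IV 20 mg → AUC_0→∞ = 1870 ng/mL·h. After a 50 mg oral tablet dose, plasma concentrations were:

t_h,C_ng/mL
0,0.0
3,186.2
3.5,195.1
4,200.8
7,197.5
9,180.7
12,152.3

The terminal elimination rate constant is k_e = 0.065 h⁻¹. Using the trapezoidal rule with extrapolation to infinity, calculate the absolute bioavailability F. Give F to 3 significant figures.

Trapezoidal AUC_0→12 (oral tablet):
  [0→3]: (0.0+186.2)/2 × 3 = 279.3
  [3→3.5]: (186.2+195.1)/2 × 0.5 = 95.325
  [3.5→4]: (195.1+200.8)/2 × 0.5 = 98.975
  [4→7]: (200.8+197.5)/2 × 3 = 597.45
  [7→9]: (197.5+180.7)/2 × 2 = 378.2
  [9→12]: (180.7+152.3)/2 × 3 = 499.5
  Sum = 1948.75 ng/mL·h
Tail: C_last/k_e = 152.3/0.065 = 2343.077
AUC_0→∞ (oral tablet) = 1948.75 + 2343.077 = 4291.827 ng/mL·h
F = (AUC_ev/D_ev)/(AUC_iv/D_iv) = (4291.827/50)/(1870/20) = 85.83654/93.5 = 0.9180

F = 0.918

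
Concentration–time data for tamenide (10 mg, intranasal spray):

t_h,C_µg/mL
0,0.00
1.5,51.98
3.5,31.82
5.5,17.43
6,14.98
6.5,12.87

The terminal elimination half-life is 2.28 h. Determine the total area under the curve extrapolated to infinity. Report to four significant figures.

Trapezoidal AUC_0→6.5:
  [0→1.5]: (0.00+51.98)/2 × 1.5 = 38.985
  [1.5→3.5]: (51.98+31.82)/2 × 2 = 83.8
  [3.5→5.5]: (31.82+17.43)/2 × 2 = 49.25
  [5.5→6]: (17.43+14.98)/2 × 0.5 = 8.1025
  [6→6.5]: (14.98+12.87)/2 × 0.5 = 6.9625
  Sum = 187.1 µg/mL·h
k_e = ln2 / t½ = 0.693147 / 2.28 = 0.3040 h^-1
Extrapolated tail: C_last / k_e = 12.87 / 0.304 = 42.336
AUC_0→∞ = 187.1 + 42.336 = 229.436 µg/mL·h

AUC = 229.4 µg/mL·h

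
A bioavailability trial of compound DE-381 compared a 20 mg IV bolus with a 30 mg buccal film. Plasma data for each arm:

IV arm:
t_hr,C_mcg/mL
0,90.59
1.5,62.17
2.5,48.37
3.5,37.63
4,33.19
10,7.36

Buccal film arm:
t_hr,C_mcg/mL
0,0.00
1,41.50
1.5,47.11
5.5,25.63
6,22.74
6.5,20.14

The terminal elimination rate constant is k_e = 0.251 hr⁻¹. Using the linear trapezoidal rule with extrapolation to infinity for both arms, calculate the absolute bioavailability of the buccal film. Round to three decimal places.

Trapezoidal AUC_0→10 (IV):
  [0→1.5]: (90.59+62.17)/2 × 1.5 = 114.57
  [1.5→2.5]: (62.17+48.37)/2 × 1 = 55.27
  [2.5→3.5]: (48.37+37.63)/2 × 1 = 43.0
  [3.5→4]: (37.63+33.19)/2 × 0.5 = 17.705
  [4→10]: (33.19+7.36)/2 × 6 = 121.65
  Sum = 352.195 mcg/mL·hr
IV tail: 7.36/0.251 = 29.323; AUC_iv,0→∞ = 352.195 + 29.323 = 381.518 mcg/mL·hr
Trapezoidal AUC_0→6.5 (buccal film):
  [0→1]: (0.00+41.50)/2 × 1 = 20.75
  [1→1.5]: (41.50+47.11)/2 × 0.5 = 22.1525
  [1.5→5.5]: (47.11+25.63)/2 × 4 = 145.48
  [5.5→6]: (25.63+22.74)/2 × 0.5 = 12.0925
  [6→6.5]: (22.74+20.14)/2 × 0.5 = 10.72
  Sum = 211.195 mcg/mL·hr
buccal film tail: 20.14/0.251 = 80.239; AUC_ev,0→∞ = 211.195 + 80.239 = 291.434 mcg/mL·hr
F = (AUC_ev/D_ev)/(AUC_iv/D_iv) = (291.434/30)/(381.518/20) = 9.71447/19.0759 = 0.5093

F = 0.509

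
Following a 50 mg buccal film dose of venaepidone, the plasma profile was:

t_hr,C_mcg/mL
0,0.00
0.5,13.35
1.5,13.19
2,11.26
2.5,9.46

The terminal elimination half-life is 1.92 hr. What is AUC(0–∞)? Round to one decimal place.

AUC = 54.1 mcg/mL·hr

Trapezoidal AUC_0→2.5:
  [0→0.5]: (0.00+13.35)/2 × 0.5 = 3.3375
  [0.5→1.5]: (13.35+13.19)/2 × 1 = 13.27
  [1.5→2]: (13.19+11.26)/2 × 0.5 = 6.1125
  [2→2.5]: (11.26+9.46)/2 × 0.5 = 5.18
  Sum = 27.9 mcg/mL·hr
k_e = ln2 / t½ = 0.693147 / 1.92 = 0.3610 hr^-1
Extrapolated tail: C_last / k_e = 9.46 / 0.361 = 26.205
AUC_0→∞ = 27.9 + 26.205 = 54.105 mcg/mL·hr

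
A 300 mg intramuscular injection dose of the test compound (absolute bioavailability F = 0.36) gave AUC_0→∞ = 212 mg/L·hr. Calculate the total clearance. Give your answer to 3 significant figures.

CL = 0.509 L/hr

CL = F × Dose / AUC_0→∞
   = 0.36 × 300 / 212 = 0.509434 L/hr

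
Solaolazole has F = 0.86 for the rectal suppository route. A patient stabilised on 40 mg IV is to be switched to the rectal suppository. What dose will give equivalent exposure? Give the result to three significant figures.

D_rectal = 46.5 mg

For equal systemic exposure: F × D_ev = D_iv
D_ev = D_iv / F = 40 / 0.86 = 46.5116 mg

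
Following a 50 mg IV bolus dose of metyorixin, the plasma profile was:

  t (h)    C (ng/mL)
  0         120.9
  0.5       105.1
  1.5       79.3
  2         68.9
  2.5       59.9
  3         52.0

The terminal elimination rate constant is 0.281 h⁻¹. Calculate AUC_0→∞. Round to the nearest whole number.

AUC = 431 ng/mL·h

Trapezoidal AUC_0→3:
  [0→0.5]: (120.9+105.1)/2 × 0.5 = 56.5
  [0.5→1.5]: (105.1+79.3)/2 × 1 = 92.2
  [1.5→2]: (79.3+68.9)/2 × 0.5 = 37.05
  [2→2.5]: (68.9+59.9)/2 × 0.5 = 32.2
  [2.5→3]: (59.9+52.0)/2 × 0.5 = 27.975
  Sum = 245.925 ng/mL·h
Extrapolated tail: C_last / k_e = 52.0 / 0.281 = 185.053
AUC_0→∞ = 245.925 + 185.053 = 430.978 ng/mL·h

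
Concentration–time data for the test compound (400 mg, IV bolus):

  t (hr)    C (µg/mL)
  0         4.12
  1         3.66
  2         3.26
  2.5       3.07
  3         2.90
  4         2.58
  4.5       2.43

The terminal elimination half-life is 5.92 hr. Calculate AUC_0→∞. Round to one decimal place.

AUC = 35.2 µg/mL·hr

Trapezoidal AUC_0→4.5:
  [0→1]: (4.12+3.66)/2 × 1 = 3.89
  [1→2]: (3.66+3.26)/2 × 1 = 3.46
  [2→2.5]: (3.26+3.07)/2 × 0.5 = 1.5825
  [2.5→3]: (3.07+2.90)/2 × 0.5 = 1.4925
  [3→4]: (2.90+2.58)/2 × 1 = 2.74
  [4→4.5]: (2.58+2.43)/2 × 0.5 = 1.2525
  Sum = 14.4175 µg/mL·hr
k_e = ln2 / t½ = 0.693147 / 5.92 = 0.1171 hr^-1
Extrapolated tail: C_last / k_e = 2.43 / 0.1171 = 20.751
AUC_0→∞ = 14.4175 + 20.751 = 35.1685 µg/mL·hr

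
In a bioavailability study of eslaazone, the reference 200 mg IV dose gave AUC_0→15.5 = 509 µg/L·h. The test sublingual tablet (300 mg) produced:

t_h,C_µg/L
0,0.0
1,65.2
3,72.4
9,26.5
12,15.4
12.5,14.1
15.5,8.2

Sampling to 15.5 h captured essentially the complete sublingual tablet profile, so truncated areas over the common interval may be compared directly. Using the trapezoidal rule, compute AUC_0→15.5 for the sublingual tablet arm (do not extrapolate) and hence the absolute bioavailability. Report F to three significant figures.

F = 0.747

Trapezoidal AUC_0→15.5 (sublingual tablet):
  [0→1]: (0.0+65.2)/2 × 1 = 32.6
  [1→3]: (65.2+72.4)/2 × 2 = 137.6
  [3→9]: (72.4+26.5)/2 × 6 = 296.7
  [9→12]: (26.5+15.4)/2 × 3 = 62.85
  [12→12.5]: (15.4+14.1)/2 × 0.5 = 7.375
  [12.5→15.5]: (14.1+8.2)/2 × 3 = 33.45
  Sum = 570.575 µg/L·h
F = (AUC_ev/D_ev)/(AUC_iv/D_iv) = (570.575/300)/(509/200) = 1.90192/2.545 = 0.7473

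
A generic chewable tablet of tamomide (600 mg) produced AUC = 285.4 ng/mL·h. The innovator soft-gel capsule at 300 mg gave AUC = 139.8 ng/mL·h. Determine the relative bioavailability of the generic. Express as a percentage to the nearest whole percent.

F_rel = 102%

F_rel = (AUC_test/D_test) / (AUC_ref/D_ref)
      = (285.4/600) / (139.8/300)
      = 0.475667 / 0.466 = 1.0207 = 102.07%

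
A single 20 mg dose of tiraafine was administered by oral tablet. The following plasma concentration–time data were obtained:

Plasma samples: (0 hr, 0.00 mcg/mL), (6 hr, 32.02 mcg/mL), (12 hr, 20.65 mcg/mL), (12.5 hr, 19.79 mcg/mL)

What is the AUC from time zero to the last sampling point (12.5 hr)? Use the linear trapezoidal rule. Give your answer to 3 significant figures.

AUC = 264 mcg/mL·hr

Trapezoidal AUC_0→12.5:
  [0→6]: (0.00+32.02)/2 × 6 = 96.06
  [6→12]: (32.02+20.65)/2 × 6 = 158.01
  [12→12.5]: (20.65+19.79)/2 × 0.5 = 10.11
  Sum = 264.18 mcg/mL·hr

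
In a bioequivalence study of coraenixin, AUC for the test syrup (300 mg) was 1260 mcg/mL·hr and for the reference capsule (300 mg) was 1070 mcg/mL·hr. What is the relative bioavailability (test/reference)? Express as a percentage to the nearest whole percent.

F_rel = (AUC_test/D_test) / (AUC_ref/D_ref)
      = (1260/300) / (1070/300)
      = 4.2 / 3.56667 = 1.1776 = 117.76%

F_rel = 118%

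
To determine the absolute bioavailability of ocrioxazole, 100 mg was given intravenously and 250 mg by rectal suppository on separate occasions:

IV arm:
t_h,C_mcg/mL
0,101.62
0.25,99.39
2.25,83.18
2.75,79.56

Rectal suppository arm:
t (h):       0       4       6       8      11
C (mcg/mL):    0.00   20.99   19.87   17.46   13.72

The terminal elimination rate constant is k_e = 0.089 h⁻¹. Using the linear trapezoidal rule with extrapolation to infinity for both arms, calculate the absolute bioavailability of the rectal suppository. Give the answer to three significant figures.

F = 0.112

Trapezoidal AUC_0→2.75 (IV):
  [0→0.25]: (101.62+99.39)/2 × 0.25 = 25.12625
  [0.25→2.25]: (99.39+83.18)/2 × 2 = 182.57
  [2.25→2.75]: (83.18+79.56)/2 × 0.5 = 40.685
  Sum = 248.38125 mcg/mL·h
IV tail: 79.56/0.089 = 893.933; AUC_iv,0→∞ = 248.38125 + 893.933 = 1142.31425 mcg/mL·h
Trapezoidal AUC_0→11 (rectal suppository):
  [0→4]: (0.00+20.99)/2 × 4 = 41.98
  [4→6]: (20.99+19.87)/2 × 2 = 40.86
  [6→8]: (19.87+17.46)/2 × 2 = 37.33
  [8→11]: (17.46+13.72)/2 × 3 = 46.77
  Sum = 166.94 mcg/mL·h
rectal suppository tail: 13.72/0.089 = 154.157; AUC_ev,0→∞ = 166.94 + 154.157 = 321.097 mcg/mL·h
F = (AUC_ev/D_ev)/(AUC_iv/D_iv) = (321.097/250)/(1142.31425/100) = 1.284388/11.4231 = 0.1124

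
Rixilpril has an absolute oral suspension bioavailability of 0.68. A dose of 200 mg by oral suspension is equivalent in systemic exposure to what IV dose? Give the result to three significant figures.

D_iv = 136 mg

Systemic exposure from an extravascular dose = F × D_ev, so the equivalent IV dose is F × D_ev.
D_iv = F × D_ev = 0.68 × 200 = 136 mg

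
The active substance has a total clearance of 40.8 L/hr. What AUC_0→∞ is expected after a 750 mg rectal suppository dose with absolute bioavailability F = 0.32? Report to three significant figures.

AUC_0→∞ = F × Dose / CL
        = 0.32 × 750 / 40.8 = 5.88235 mg/L·hr

AUC = 5.88 mg/L·hr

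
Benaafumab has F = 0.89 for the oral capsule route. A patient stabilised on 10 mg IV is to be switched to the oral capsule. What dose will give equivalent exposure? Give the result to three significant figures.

For equal systemic exposure: F × D_ev = D_iv
D_ev = D_iv / F = 10 / 0.89 = 11.236 mg

D_oral = 11.2 mg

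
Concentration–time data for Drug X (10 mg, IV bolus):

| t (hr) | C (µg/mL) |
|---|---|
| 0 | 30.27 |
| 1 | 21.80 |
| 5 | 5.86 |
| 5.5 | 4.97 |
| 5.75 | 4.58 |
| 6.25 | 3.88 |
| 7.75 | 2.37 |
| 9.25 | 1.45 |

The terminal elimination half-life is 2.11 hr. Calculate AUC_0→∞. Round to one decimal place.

Trapezoidal AUC_0→9.25:
  [0→1]: (30.27+21.80)/2 × 1 = 26.035
  [1→5]: (21.80+5.86)/2 × 4 = 55.32
  [5→5.5]: (5.86+4.97)/2 × 0.5 = 2.7075
  [5.5→5.75]: (4.97+4.58)/2 × 0.25 = 1.19375
  [5.75→6.25]: (4.58+3.88)/2 × 0.5 = 2.115
  [6.25→7.75]: (3.88+2.37)/2 × 1.5 = 4.6875
  [7.75→9.25]: (2.37+1.45)/2 × 1.5 = 2.865
  Sum = 94.92375 µg/mL·hr
k_e = ln2 / t½ = 0.693147 / 2.11 = 0.3285 hr^-1
Extrapolated tail: C_last / k_e = 1.45 / 0.3285 = 4.414
AUC_0→∞ = 94.92375 + 4.414 = 99.33775 µg/mL·hr

AUC = 99.3 µg/mL·hr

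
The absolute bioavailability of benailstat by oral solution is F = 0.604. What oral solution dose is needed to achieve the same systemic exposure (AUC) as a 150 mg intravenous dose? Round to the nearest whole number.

For equal systemic exposure: F × D_ev = D_iv
D_ev = D_iv / F = 150 / 0.604 = 248.344 mg

D_oral = 248 mg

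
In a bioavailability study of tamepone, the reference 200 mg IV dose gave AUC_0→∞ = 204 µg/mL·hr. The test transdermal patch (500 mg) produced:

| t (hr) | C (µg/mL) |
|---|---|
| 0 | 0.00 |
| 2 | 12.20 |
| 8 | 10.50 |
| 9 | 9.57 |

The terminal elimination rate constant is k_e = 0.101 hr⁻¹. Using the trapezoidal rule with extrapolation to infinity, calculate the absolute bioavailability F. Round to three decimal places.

F = 0.363

Trapezoidal AUC_0→9 (transdermal patch):
  [0→2]: (0.00+12.20)/2 × 2 = 12.2
  [2→8]: (12.20+10.50)/2 × 6 = 68.1
  [8→9]: (10.50+9.57)/2 × 1 = 10.035
  Sum = 90.335 µg/mL·hr
Tail: C_last/k_e = 9.57/0.101 = 94.752
AUC_0→∞ (transdermal patch) = 90.335 + 94.752 = 185.087 µg/mL·hr
F = (AUC_ev/D_ev)/(AUC_iv/D_iv) = (185.087/500)/(204/200) = 0.370174/1.02 = 0.3629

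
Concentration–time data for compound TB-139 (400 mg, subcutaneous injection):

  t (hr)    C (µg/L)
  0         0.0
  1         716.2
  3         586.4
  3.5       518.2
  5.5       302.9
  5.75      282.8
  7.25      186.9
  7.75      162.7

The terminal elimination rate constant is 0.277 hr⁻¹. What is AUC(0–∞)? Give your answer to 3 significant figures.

AUC = 3860 µg/L·hr

Trapezoidal AUC_0→7.75:
  [0→1]: (0.0+716.2)/2 × 1 = 358.1
  [1→3]: (716.2+586.4)/2 × 2 = 1302.6
  [3→3.5]: (586.4+518.2)/2 × 0.5 = 276.15
  [3.5→5.5]: (518.2+302.9)/2 × 2 = 821.1
  [5.5→5.75]: (302.9+282.8)/2 × 0.25 = 73.2125
  [5.75→7.25]: (282.8+186.9)/2 × 1.5 = 352.275
  [7.25→7.75]: (186.9+162.7)/2 × 0.5 = 87.4
  Sum = 3270.8375 µg/L·hr
Extrapolated tail: C_last / k_e = 162.7 / 0.277 = 587.365
AUC_0→∞ = 3270.8375 + 587.365 = 3858.2025 µg/L·hr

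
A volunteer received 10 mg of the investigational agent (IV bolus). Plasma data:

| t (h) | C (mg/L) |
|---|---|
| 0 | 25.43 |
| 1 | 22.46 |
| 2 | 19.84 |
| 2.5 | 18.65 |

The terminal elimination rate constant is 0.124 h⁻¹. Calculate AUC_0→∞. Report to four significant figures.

AUC = 205.1 mg/L·h

Trapezoidal AUC_0→2.5:
  [0→1]: (25.43+22.46)/2 × 1 = 23.945
  [1→2]: (22.46+19.84)/2 × 1 = 21.15
  [2→2.5]: (19.84+18.65)/2 × 0.5 = 9.6225
  Sum = 54.7175 mg/L·h
Extrapolated tail: C_last / k_e = 18.65 / 0.124 = 150.403
AUC_0→∞ = 54.7175 + 150.403 = 205.1205 mg/L·h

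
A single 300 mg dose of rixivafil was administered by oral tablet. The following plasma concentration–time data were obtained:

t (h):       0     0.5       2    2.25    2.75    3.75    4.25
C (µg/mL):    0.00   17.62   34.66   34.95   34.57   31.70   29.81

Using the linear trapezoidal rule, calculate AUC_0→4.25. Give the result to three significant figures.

AUC = 118 µg/mL·h

Trapezoidal AUC_0→4.25:
  [0→0.5]: (0.00+17.62)/2 × 0.5 = 4.405
  [0.5→2]: (17.62+34.66)/2 × 1.5 = 39.21
  [2→2.25]: (34.66+34.95)/2 × 0.25 = 8.70125
  [2.25→2.75]: (34.95+34.57)/2 × 0.5 = 17.38
  [2.75→3.75]: (34.57+31.70)/2 × 1 = 33.135
  [3.75→4.25]: (31.70+29.81)/2 × 0.5 = 15.3775
  Sum = 118.20875 µg/mL·h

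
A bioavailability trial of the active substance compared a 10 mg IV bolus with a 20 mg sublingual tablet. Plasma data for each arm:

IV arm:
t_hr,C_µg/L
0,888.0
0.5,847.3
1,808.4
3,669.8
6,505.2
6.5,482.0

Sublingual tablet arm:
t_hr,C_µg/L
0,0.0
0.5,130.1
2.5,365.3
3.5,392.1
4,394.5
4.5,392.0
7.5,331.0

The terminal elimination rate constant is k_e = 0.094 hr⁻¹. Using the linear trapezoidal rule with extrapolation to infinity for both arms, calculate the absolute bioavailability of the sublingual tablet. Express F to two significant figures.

Trapezoidal AUC_0→6.5 (IV):
  [0→0.5]: (888.0+847.3)/2 × 0.5 = 433.825
  [0.5→1]: (847.3+808.4)/2 × 0.5 = 413.925
  [1→3]: (808.4+669.8)/2 × 2 = 1478.2
  [3→6]: (669.8+505.2)/2 × 3 = 1762.5
  [6→6.5]: (505.2+482.0)/2 × 0.5 = 246.8
  Sum = 4335.25 µg/L·hr
IV tail: 482.0/0.094 = 5127.660; AUC_iv,0→∞ = 4335.25 + 5127.660 = 9462.91 µg/L·hr
Trapezoidal AUC_0→7.5 (sublingual tablet):
  [0→0.5]: (0.0+130.1)/2 × 0.5 = 32.525
  [0.5→2.5]: (130.1+365.3)/2 × 2 = 495.4
  [2.5→3.5]: (365.3+392.1)/2 × 1 = 378.7
  [3.5→4]: (392.1+394.5)/2 × 0.5 = 196.65
  [4→4.5]: (394.5+392.0)/2 × 0.5 = 196.625
  [4.5→7.5]: (392.0+331.0)/2 × 3 = 1084.5
  Sum = 2384.4 µg/L·hr
sublingual tablet tail: 331.0/0.094 = 3521.277; AUC_ev,0→∞ = 2384.4 + 3521.277 = 5905.677 µg/L·hr
F = (AUC_ev/D_ev)/(AUC_iv/D_iv) = (5905.677/20)/(9462.91/10) = 295.28385/946.291 = 0.3120

F = 0.31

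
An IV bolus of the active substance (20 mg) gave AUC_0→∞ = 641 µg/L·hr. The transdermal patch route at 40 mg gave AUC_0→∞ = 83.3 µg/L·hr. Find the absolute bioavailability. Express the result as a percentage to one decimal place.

F = 6.5%

F = (AUC_ev / D_ev) / (AUC_iv / D_iv)
  = (83.3/40) / (641/20)
  = 2.0825 / 32.05 = 0.0650
  = 6.50%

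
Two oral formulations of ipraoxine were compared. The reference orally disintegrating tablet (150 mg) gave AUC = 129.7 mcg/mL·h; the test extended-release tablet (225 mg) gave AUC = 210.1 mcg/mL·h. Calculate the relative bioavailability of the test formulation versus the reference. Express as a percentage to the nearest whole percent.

F_rel = (AUC_test/D_test) / (AUC_ref/D_ref)
      = (210.1/225) / (129.7/150)
      = 0.933778 / 0.864667 = 1.0799 = 107.99%

F_rel = 108%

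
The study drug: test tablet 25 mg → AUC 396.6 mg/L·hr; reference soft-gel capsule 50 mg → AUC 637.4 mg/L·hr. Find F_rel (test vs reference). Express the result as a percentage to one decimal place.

F_rel = (AUC_test/D_test) / (AUC_ref/D_ref)
      = (396.6/25) / (637.4/50)
      = 15.864 / 12.748 = 1.2444 = 124.44%

F_rel = 124.4%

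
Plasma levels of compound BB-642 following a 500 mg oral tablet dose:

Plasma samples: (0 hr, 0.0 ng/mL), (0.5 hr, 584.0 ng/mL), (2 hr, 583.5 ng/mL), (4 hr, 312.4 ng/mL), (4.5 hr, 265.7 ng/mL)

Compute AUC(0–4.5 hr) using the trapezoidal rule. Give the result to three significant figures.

Trapezoidal AUC_0→4.5:
  [0→0.5]: (0.0+584.0)/2 × 0.5 = 146.0
  [0.5→2]: (584.0+583.5)/2 × 1.5 = 875.625
  [2→4]: (583.5+312.4)/2 × 2 = 895.9
  [4→4.5]: (312.4+265.7)/2 × 0.5 = 144.525
  Sum = 2062.05 ng/mL·hr

AUC = 2060 ng/mL·hr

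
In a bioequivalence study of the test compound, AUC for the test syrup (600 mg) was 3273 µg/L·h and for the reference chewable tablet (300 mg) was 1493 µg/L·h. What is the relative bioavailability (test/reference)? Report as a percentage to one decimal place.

F_rel = 109.6%

F_rel = (AUC_test/D_test) / (AUC_ref/D_ref)
      = (3273/600) / (1493/300)
      = 5.455 / 4.97667 = 1.0961 = 109.61%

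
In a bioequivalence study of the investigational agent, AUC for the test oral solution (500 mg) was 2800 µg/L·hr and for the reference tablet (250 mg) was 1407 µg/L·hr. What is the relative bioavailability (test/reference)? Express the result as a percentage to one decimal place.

F_rel = 99.5%

F_rel = (AUC_test/D_test) / (AUC_ref/D_ref)
      = (2800/500) / (1407/250)
      = 5.6 / 5.628 = 0.9950 = 99.50%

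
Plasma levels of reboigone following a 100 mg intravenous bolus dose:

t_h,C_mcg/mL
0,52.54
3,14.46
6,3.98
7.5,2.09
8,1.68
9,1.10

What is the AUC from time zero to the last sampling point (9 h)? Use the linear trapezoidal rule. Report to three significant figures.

AUC = 135 mcg/mL·h

Trapezoidal AUC_0→9:
  [0→3]: (52.54+14.46)/2 × 3 = 100.5
  [3→6]: (14.46+3.98)/2 × 3 = 27.66
  [6→7.5]: (3.98+2.09)/2 × 1.5 = 4.5525
  [7.5→8]: (2.09+1.68)/2 × 0.5 = 0.9425
  [8→9]: (1.68+1.10)/2 × 1 = 1.39
  Sum = 135.045 mcg/mL·h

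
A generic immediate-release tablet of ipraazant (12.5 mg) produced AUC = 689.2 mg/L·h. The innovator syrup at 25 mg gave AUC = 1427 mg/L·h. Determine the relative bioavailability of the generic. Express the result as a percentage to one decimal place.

F_rel = 96.6%

F_rel = (AUC_test/D_test) / (AUC_ref/D_ref)
      = (689.2/12.5) / (1427/25)
      = 55.136 / 57.08 = 0.9659 = 96.59%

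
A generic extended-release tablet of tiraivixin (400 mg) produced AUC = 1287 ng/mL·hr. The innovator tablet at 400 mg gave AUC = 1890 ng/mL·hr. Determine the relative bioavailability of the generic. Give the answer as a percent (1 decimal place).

F_rel = (AUC_test/D_test) / (AUC_ref/D_ref)
      = (1287/400) / (1890/400)
      = 3.2175 / 4.725 = 0.6810 = 68.10%

F_rel = 68.1%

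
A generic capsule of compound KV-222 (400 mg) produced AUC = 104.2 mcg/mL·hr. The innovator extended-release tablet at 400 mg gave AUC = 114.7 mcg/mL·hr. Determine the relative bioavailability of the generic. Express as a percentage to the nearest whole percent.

F_rel = (AUC_test/D_test) / (AUC_ref/D_ref)
      = (104.2/400) / (114.7/400)
      = 0.2605 / 0.28675 = 0.9085 = 90.85%

F_rel = 91%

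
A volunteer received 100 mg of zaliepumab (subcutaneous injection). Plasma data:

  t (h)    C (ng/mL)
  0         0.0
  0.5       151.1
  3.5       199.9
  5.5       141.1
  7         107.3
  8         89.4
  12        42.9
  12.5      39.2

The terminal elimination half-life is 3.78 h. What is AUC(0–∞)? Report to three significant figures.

Trapezoidal AUC_0→12.5:
  [0→0.5]: (0.0+151.1)/2 × 0.5 = 37.775
  [0.5→3.5]: (151.1+199.9)/2 × 3 = 526.5
  [3.5→5.5]: (199.9+141.1)/2 × 2 = 341.0
  [5.5→7]: (141.1+107.3)/2 × 1.5 = 186.3
  [7→8]: (107.3+89.4)/2 × 1 = 98.35
  [8→12]: (89.4+42.9)/2 × 4 = 264.6
  [12→12.5]: (42.9+39.2)/2 × 0.5 = 20.525
  Sum = 1475.05 ng/mL·h
k_e = ln2 / t½ = 0.693147 / 3.78 = 0.1834 h^-1
Extrapolated tail: C_last / k_e = 39.2 / 0.1834 = 213.740
AUC_0→∞ = 1475.05 + 213.740 = 1688.79 ng/mL·h

AUC = 1690 ng/mL·h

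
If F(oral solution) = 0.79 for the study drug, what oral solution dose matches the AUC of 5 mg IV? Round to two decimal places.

For equal systemic exposure: F × D_ev = D_iv
D_ev = D_iv / F = 5 / 0.79 = 6.32911 mg

D_oral = 6.33 mg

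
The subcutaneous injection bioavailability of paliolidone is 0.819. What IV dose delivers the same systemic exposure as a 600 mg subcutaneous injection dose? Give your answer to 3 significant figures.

D_iv = 491 mg

Systemic exposure from an extravascular dose = F × D_ev, so the equivalent IV dose is F × D_ev.
D_iv = F × D_ev = 0.819 × 600 = 491.4 mg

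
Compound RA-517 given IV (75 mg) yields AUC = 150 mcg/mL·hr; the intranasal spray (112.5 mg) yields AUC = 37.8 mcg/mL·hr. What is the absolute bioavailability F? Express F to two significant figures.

F = 0.17

F = (AUC_ev / D_ev) / (AUC_iv / D_iv)
  = (37.8/112.5) / (150/75)
  = 0.336 / 2 = 0.1680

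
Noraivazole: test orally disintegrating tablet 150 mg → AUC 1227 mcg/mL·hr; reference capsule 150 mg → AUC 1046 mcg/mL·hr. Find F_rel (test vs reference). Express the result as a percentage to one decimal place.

F_rel = 117.3%

F_rel = (AUC_test/D_test) / (AUC_ref/D_ref)
      = (1227/150) / (1046/150)
      = 8.18 / 6.97333 = 1.1730 = 117.30%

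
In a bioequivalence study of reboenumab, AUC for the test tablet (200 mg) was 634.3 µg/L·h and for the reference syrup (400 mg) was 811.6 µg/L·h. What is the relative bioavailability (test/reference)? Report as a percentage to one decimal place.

F_rel = (AUC_test/D_test) / (AUC_ref/D_ref)
      = (634.3/200) / (811.6/400)
      = 3.1715 / 2.029 = 1.5631 = 156.31%

F_rel = 156.3%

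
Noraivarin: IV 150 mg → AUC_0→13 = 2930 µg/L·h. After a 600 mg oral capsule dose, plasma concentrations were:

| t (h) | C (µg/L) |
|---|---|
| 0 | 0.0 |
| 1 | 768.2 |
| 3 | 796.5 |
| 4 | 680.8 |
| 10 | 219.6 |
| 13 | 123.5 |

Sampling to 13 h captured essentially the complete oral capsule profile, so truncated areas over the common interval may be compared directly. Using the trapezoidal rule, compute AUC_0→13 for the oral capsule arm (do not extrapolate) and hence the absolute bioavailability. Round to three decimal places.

Trapezoidal AUC_0→13 (oral capsule):
  [0→1]: (0.0+768.2)/2 × 1 = 384.1
  [1→3]: (768.2+796.5)/2 × 2 = 1564.7
  [3→4]: (796.5+680.8)/2 × 1 = 738.65
  [4→10]: (680.8+219.6)/2 × 6 = 2701.2
  [10→13]: (219.6+123.5)/2 × 3 = 514.65
  Sum = 5903.3 µg/L·h
F = (AUC_ev/D_ev)/(AUC_iv/D_iv) = (5903.3/600)/(2930/150) = 9.83883/19.5333 = 0.5037

F = 0.504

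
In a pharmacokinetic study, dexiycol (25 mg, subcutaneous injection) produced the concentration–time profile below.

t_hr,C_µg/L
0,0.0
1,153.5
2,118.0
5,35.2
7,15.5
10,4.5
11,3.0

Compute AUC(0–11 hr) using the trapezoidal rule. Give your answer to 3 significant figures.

Trapezoidal AUC_0→11:
  [0→1]: (0.0+153.5)/2 × 1 = 76.75
  [1→2]: (153.5+118.0)/2 × 1 = 135.75
  [2→5]: (118.0+35.2)/2 × 3 = 229.8
  [5→7]: (35.2+15.5)/2 × 2 = 50.7
  [7→10]: (15.5+4.5)/2 × 3 = 30.0
  [10→11]: (4.5+3.0)/2 × 1 = 3.75
  Sum = 526.75 µg/L·hr

AUC = 527 µg/L·hr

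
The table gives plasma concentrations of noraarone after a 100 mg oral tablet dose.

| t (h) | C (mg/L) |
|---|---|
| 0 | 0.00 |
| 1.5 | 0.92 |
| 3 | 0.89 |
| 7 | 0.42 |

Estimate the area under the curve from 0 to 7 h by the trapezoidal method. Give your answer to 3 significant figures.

AUC = 4.67 mg/L·h

Trapezoidal AUC_0→7:
  [0→1.5]: (0.00+0.92)/2 × 1.5 = 0.69
  [1.5→3]: (0.92+0.89)/2 × 1.5 = 1.3575
  [3→7]: (0.89+0.42)/2 × 4 = 2.62
  Sum = 4.6675 mg/L·h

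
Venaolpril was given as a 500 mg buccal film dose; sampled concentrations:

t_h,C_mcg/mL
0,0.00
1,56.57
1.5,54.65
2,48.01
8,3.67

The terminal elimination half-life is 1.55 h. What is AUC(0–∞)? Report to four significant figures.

Trapezoidal AUC_0→8:
  [0→1]: (0.00+56.57)/2 × 1 = 28.285
  [1→1.5]: (56.57+54.65)/2 × 0.5 = 27.805
  [1.5→2]: (54.65+48.01)/2 × 0.5 = 25.665
  [2→8]: (48.01+3.67)/2 × 6 = 155.04
  Sum = 236.795 mcg/mL·h
k_e = ln2 / t½ = 0.693147 / 1.55 = 0.4472 h^-1
Extrapolated tail: C_last / k_e = 3.67 / 0.4472 = 8.207
AUC_0→∞ = 236.795 + 8.207 = 245.002 mcg/mL·h

AUC = 245.0 mcg/mL·h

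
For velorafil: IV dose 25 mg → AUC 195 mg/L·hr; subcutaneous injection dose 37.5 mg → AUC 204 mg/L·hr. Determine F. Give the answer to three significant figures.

F = 0.697

F = (AUC_ev / D_ev) / (AUC_iv / D_iv)
  = (204/37.5) / (195/25)
  = 5.44 / 7.8 = 0.6974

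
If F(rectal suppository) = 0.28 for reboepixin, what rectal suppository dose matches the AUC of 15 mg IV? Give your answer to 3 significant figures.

For equal systemic exposure: F × D_ev = D_iv
D_ev = D_iv / F = 15 / 0.28 = 53.5714 mg

D_rectal = 53.6 mg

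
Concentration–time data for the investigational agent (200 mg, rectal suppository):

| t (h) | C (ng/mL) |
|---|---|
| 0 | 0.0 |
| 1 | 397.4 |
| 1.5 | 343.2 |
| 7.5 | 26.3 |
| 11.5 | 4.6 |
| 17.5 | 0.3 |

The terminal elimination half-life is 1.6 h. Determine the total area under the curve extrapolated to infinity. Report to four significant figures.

Trapezoidal AUC_0→17.5:
  [0→1]: (0.0+397.4)/2 × 1 = 198.7
  [1→1.5]: (397.4+343.2)/2 × 0.5 = 185.15
  [1.5→7.5]: (343.2+26.3)/2 × 6 = 1108.5
  [7.5→11.5]: (26.3+4.6)/2 × 4 = 61.8
  [11.5→17.5]: (4.6+0.3)/2 × 6 = 14.7
  Sum = 1568.85 ng/mL·h
k_e = ln2 / t½ = 0.693147 / 1.6 = 0.4332 h^-1
Extrapolated tail: C_last / k_e = 0.3 / 0.4332 = 0.693
AUC_0→∞ = 1568.85 + 0.693 = 1569.543 ng/mL·h

AUC = 1570 ng/mL·h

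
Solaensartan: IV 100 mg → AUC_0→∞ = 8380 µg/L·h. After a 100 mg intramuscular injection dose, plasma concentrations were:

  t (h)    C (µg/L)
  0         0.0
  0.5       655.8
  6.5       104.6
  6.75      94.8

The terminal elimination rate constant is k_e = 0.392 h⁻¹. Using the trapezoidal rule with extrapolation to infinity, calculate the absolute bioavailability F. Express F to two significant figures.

Trapezoidal AUC_0→6.75 (intramuscular injection):
  [0→0.5]: (0.0+655.8)/2 × 0.5 = 163.95
  [0.5→6.5]: (655.8+104.6)/2 × 6 = 2281.2
  [6.5→6.75]: (104.6+94.8)/2 × 0.25 = 24.925
  Sum = 2470.075 µg/L·h
Tail: C_last/k_e = 94.8/0.392 = 241.837
AUC_0→∞ (intramuscular injection) = 2470.075 + 241.837 = 2711.912 µg/L·h
F = (AUC_ev/D_ev)/(AUC_iv/D_iv) = (2711.912/100)/(8380/100) = 27.11912/83.8 = 0.3236

F = 0.32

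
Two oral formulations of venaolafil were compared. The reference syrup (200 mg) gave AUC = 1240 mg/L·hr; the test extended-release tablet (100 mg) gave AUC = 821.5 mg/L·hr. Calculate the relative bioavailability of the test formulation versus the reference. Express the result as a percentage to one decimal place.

F_rel = (AUC_test/D_test) / (AUC_ref/D_ref)
      = (821.5/100) / (1240/200)
      = 8.215 / 6.2 = 1.3250 = 132.50%

F_rel = 132.5%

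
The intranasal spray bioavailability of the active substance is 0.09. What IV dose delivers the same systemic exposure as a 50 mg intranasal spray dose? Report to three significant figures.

D_iv = 4.50 mg

Systemic exposure from an extravascular dose = F × D_ev, so the equivalent IV dose is F × D_ev.
D_iv = F × D_ev = 0.09 × 50 = 4.5 mg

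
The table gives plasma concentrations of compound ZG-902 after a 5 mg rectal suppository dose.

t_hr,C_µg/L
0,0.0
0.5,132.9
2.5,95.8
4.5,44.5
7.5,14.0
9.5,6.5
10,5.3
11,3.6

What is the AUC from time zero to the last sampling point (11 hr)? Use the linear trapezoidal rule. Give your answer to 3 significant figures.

Trapezoidal AUC_0→11:
  [0→0.5]: (0.0+132.9)/2 × 0.5 = 33.225
  [0.5→2.5]: (132.9+95.8)/2 × 2 = 228.7
  [2.5→4.5]: (95.8+44.5)/2 × 2 = 140.3
  [4.5→7.5]: (44.5+14.0)/2 × 3 = 87.75
  [7.5→9.5]: (14.0+6.5)/2 × 2 = 20.5
  [9.5→10]: (6.5+5.3)/2 × 0.5 = 2.95
  [10→11]: (5.3+3.6)/2 × 1 = 4.45
  Sum = 517.875 µg/L·hr

AUC = 518 µg/L·hr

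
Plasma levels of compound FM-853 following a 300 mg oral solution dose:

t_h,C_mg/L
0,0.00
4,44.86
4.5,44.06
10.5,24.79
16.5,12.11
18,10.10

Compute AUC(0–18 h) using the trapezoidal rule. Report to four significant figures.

Trapezoidal AUC_0→18:
  [0→4]: (0.00+44.86)/2 × 4 = 89.72
  [4→4.5]: (44.86+44.06)/2 × 0.5 = 22.23
  [4.5→10.5]: (44.06+24.79)/2 × 6 = 206.55
  [10.5→16.5]: (24.79+12.11)/2 × 6 = 110.7
  [16.5→18]: (12.11+10.10)/2 × 1.5 = 16.6575
  Sum = 445.8575 mg/L·h

AUC = 445.9 mg/L·h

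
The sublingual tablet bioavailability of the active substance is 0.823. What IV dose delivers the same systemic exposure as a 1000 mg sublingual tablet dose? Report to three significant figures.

Systemic exposure from an extravascular dose = F × D_ev, so the equivalent IV dose is F × D_ev.
D_iv = F × D_ev = 0.823 × 1000 = 823 mg

D_iv = 823 mg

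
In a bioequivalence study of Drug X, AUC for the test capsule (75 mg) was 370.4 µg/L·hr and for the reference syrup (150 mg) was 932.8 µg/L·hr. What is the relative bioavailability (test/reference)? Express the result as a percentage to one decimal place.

F_rel = (AUC_test/D_test) / (AUC_ref/D_ref)
      = (370.4/75) / (932.8/150)
      = 4.93867 / 6.21867 = 0.7942 = 79.42%

F_rel = 79.4%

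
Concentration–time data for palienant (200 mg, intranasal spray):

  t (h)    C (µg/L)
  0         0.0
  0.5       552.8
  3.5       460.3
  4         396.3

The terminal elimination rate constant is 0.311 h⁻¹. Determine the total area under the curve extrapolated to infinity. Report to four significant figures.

Trapezoidal AUC_0→4:
  [0→0.5]: (0.0+552.8)/2 × 0.5 = 138.2
  [0.5→3.5]: (552.8+460.3)/2 × 3 = 1519.65
  [3.5→4]: (460.3+396.3)/2 × 0.5 = 214.15
  Sum = 1872.0 µg/L·h
Extrapolated tail: C_last / k_e = 396.3 / 0.311 = 1274.277
AUC_0→∞ = 1872.0 + 1274.277 = 3146.277 µg/L·h

AUC = 3146 µg/L·h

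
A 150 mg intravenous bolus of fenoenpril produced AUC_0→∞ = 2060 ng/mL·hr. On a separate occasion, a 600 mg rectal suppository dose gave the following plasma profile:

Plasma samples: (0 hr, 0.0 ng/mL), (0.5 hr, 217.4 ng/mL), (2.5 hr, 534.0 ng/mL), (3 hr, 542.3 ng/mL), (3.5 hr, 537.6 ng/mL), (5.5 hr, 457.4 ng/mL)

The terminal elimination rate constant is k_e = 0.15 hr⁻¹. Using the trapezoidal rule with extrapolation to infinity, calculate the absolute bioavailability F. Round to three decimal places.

F = 0.654

Trapezoidal AUC_0→5.5 (rectal suppository):
  [0→0.5]: (0.0+217.4)/2 × 0.5 = 54.35
  [0.5→2.5]: (217.4+534.0)/2 × 2 = 751.4
  [2.5→3]: (534.0+542.3)/2 × 0.5 = 269.075
  [3→3.5]: (542.3+537.6)/2 × 0.5 = 269.975
  [3.5→5.5]: (537.6+457.4)/2 × 2 = 995.0
  Sum = 2339.8 ng/mL·hr
Tail: C_last/k_e = 457.4/0.15 = 3049.333
AUC_0→∞ (rectal suppository) = 2339.8 + 3049.333 = 5389.133 ng/mL·hr
F = (AUC_ev/D_ev)/(AUC_iv/D_iv) = (5389.133/600)/(2060/150) = 8.98189/13.7333 = 0.6540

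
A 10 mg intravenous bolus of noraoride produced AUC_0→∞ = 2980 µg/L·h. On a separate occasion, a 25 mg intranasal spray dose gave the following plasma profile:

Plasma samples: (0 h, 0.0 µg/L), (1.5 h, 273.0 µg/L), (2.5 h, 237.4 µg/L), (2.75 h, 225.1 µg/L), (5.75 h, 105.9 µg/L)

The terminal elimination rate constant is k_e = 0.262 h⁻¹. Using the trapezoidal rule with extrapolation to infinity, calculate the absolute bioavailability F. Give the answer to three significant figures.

F = 0.190

Trapezoidal AUC_0→5.75 (intranasal spray):
  [0→1.5]: (0.0+273.0)/2 × 1.5 = 204.75
  [1.5→2.5]: (273.0+237.4)/2 × 1 = 255.2
  [2.5→2.75]: (237.4+225.1)/2 × 0.25 = 57.8125
  [2.75→5.75]: (225.1+105.9)/2 × 3 = 496.5
  Sum = 1014.2625 µg/L·h
Tail: C_last/k_e = 105.9/0.262 = 404.198
AUC_0→∞ (intranasal spray) = 1014.2625 + 404.198 = 1418.4605 µg/L·h
F = (AUC_ev/D_ev)/(AUC_iv/D_iv) = (1418.4605/25)/(2980/10) = 56.73842/298 = 0.1904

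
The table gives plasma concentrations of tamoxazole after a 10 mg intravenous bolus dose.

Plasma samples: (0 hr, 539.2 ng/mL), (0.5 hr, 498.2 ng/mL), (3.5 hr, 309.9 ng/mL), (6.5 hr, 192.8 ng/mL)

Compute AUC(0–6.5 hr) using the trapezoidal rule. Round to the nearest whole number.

Trapezoidal AUC_0→6.5:
  [0→0.5]: (539.2+498.2)/2 × 0.5 = 259.35
  [0.5→3.5]: (498.2+309.9)/2 × 3 = 1212.15
  [3.5→6.5]: (309.9+192.8)/2 × 3 = 754.05
  Sum = 2225.55 ng/mL·hr

AUC = 2226 ng/mL·hr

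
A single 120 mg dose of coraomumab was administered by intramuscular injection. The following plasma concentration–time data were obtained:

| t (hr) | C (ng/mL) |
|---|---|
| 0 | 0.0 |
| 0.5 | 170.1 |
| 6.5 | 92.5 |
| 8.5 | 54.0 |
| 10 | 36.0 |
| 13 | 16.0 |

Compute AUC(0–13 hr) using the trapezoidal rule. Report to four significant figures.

AUC = 1122 ng/mL·hr

Trapezoidal AUC_0→13:
  [0→0.5]: (0.0+170.1)/2 × 0.5 = 42.525
  [0.5→6.5]: (170.1+92.5)/2 × 6 = 787.8
  [6.5→8.5]: (92.5+54.0)/2 × 2 = 146.5
  [8.5→10]: (54.0+36.0)/2 × 1.5 = 67.5
  [10→13]: (36.0+16.0)/2 × 3 = 78.0
  Sum = 1122.325 ng/mL·hr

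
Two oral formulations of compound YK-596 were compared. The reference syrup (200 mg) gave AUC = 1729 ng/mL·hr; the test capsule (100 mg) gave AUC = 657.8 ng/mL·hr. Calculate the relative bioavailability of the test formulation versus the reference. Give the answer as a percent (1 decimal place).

F_rel = 76.1%

F_rel = (AUC_test/D_test) / (AUC_ref/D_ref)
      = (657.8/100) / (1729/200)
      = 6.578 / 8.645 = 0.7609 = 76.09%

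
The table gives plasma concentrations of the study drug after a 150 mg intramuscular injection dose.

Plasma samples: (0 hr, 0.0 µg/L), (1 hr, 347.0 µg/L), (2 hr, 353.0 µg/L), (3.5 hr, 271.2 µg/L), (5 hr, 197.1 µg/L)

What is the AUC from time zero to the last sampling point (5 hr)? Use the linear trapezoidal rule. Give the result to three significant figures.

AUC = 1340 µg/L·hr

Trapezoidal AUC_0→5:
  [0→1]: (0.0+347.0)/2 × 1 = 173.5
  [1→2]: (347.0+353.0)/2 × 1 = 350.0
  [2→3.5]: (353.0+271.2)/2 × 1.5 = 468.15
  [3.5→5]: (271.2+197.1)/2 × 1.5 = 351.225
  Sum = 1342.875 µg/L·hr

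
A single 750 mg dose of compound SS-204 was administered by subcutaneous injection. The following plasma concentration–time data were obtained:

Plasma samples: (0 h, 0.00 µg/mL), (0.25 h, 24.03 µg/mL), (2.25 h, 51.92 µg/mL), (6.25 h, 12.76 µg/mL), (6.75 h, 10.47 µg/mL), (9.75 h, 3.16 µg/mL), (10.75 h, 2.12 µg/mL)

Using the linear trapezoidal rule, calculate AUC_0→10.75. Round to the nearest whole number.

AUC = 237 µg/mL·h

Trapezoidal AUC_0→10.75:
  [0→0.25]: (0.00+24.03)/2 × 0.25 = 3.00375
  [0.25→2.25]: (24.03+51.92)/2 × 2 = 75.95
  [2.25→6.25]: (51.92+12.76)/2 × 4 = 129.36
  [6.25→6.75]: (12.76+10.47)/2 × 0.5 = 5.8075
  [6.75→9.75]: (10.47+3.16)/2 × 3 = 20.445
  [9.75→10.75]: (3.16+2.12)/2 × 1 = 2.64
  Sum = 237.20625 µg/mL·h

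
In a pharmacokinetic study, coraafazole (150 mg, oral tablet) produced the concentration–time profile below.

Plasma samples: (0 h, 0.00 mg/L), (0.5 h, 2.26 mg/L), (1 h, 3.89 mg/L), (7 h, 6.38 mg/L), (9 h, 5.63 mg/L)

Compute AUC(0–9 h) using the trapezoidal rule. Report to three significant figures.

AUC = 44.9 mg/L·h

Trapezoidal AUC_0→9:
  [0→0.5]: (0.00+2.26)/2 × 0.5 = 0.565
  [0.5→1]: (2.26+3.89)/2 × 0.5 = 1.5375
  [1→7]: (3.89+6.38)/2 × 6 = 30.81
  [7→9]: (6.38+5.63)/2 × 2 = 12.01
  Sum = 44.9225 mg/L·h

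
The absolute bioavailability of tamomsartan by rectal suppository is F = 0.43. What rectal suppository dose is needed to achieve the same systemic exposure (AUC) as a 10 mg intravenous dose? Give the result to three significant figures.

For equal systemic exposure: F × D_ev = D_iv
D_ev = D_iv / F = 10 / 0.43 = 23.2558 mg

D_rectal = 23.3 mg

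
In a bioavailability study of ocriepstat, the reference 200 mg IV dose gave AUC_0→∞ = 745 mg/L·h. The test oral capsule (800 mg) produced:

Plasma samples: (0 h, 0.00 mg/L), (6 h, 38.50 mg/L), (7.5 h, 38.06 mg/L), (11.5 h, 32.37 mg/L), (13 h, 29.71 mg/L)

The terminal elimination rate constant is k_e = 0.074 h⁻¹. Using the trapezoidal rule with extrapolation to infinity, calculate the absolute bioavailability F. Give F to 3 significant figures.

Trapezoidal AUC_0→13 (oral capsule):
  [0→6]: (0.00+38.50)/2 × 6 = 115.5
  [6→7.5]: (38.50+38.06)/2 × 1.5 = 57.42
  [7.5→11.5]: (38.06+32.37)/2 × 4 = 140.86
  [11.5→13]: (32.37+29.71)/2 × 1.5 = 46.56
  Sum = 360.34 mg/L·h
Tail: C_last/k_e = 29.71/0.074 = 401.486
AUC_0→∞ (oral capsule) = 360.34 + 401.486 = 761.826 mg/L·h
F = (AUC_ev/D_ev)/(AUC_iv/D_iv) = (761.826/800)/(745/200) = 0.9522825/3.725 = 0.2556

F = 0.256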